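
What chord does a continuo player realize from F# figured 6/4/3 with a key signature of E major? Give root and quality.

The figures 6/4/3 indicate a seventh chord in second inversion.
In second inversion the root lies a fourth above the bass: a fourth above F# in E major is B.
The chord tones are F#, A, B, D#, giving B dominant seventh.

B dominant seventh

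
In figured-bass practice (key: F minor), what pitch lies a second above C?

Db

Counting 1 letter step above C lands on D; in F minor, that letter is Db.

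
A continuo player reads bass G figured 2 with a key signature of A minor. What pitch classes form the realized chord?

The written figures 2 are shorthand for 6/4/2: the 6/4 are implied.
A second above G in this key is A.
A fourth above G in this key is C.
A sixth above G in this key is E.
Together with the bass G, this spells A minor seventh in third inversion.

G, A, C, E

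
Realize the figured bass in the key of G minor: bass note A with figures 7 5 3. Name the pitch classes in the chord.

A, C, Eb, G

A third above A in this key is C.
A fifth above A in this key is Eb.
A seventh above A in this key is G.
Together with the bass A, this spells A half-diminished seventh in root position.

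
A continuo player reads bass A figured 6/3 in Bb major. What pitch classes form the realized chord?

A, C, F

A third above A in this key is C.
A sixth above A in this key is F.
Together with the bass A, this spells F major in first inversion.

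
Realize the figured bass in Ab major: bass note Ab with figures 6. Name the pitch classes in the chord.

Ab, C, F

The written figures 6 are shorthand for 6/3: the 3 is implied.
A third above Ab in this key is C.
A sixth above Ab in this key is F.
Together with the bass Ab, this spells F minor in first inversion.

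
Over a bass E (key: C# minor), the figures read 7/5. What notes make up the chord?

E, G#, B, D#

The written figures 7/5 are shorthand for 7/5/3: the 3 is implied.
A third above E in this key is G#.
A fifth above E in this key is B.
A seventh above E in this key is D#.
Together with the bass E, this spells E major seventh in root position.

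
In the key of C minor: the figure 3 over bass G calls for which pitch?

Bb

Counting 2 letter steps above G lands on B; in C minor, that letter is Bb.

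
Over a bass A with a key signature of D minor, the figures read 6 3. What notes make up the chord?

A, C, F

A third above A in this key is C.
A sixth above A in this key is F.
Together with the bass A, this spells F major in first inversion.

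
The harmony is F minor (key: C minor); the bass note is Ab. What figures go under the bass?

Ab is the third of F minor, so the chord is in first inversion.
A triad in first inversion is figured 6/3, conventionally abbreviated 6.

6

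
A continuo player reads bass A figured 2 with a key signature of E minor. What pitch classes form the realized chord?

A, B, D, F#

The written figures 2 are shorthand for 6/4/2: the 6/4 are implied.
A second above A in this key is B.
A fourth above A in this key is D.
A sixth above A in this key is F#.
Together with the bass A, this spells B minor seventh in third inversion.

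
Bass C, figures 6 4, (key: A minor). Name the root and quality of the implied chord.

F major

The figures 6 4 indicate a triad in second inversion.
In second inversion the root lies a fourth above the bass: a fourth above C in A minor is F.
The chord tones are C, F, A, giving F major.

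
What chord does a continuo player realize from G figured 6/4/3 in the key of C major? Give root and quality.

C major seventh

The figures 6/4/3 indicate a seventh chord in second inversion.
In second inversion the root lies a fourth above the bass: a fourth above G in C major is C.
The chord tones are G, B, C, E, giving C major seventh.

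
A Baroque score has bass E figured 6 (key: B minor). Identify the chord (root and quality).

C# diminished

The figures 6 indicate a triad in first inversion.
In first inversion the root lies a sixth above the bass: a sixth above E in B minor is C#.
The chord tones are E, G, C#, giving C# diminished.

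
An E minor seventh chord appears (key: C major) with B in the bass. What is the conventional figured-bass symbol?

B is the fifth of E minor seventh, so the chord is in second inversion.
A seventh chord in second inversion is figured 6/4/3, conventionally abbreviated 4/3.

4/3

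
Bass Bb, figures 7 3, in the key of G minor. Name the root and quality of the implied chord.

Bb major seventh

The figures 7 3 indicate a seventh chord in root position.
In root position the bass is the root, so the root is Bb.
The chord tones are Bb, D, F, A, giving Bb major seventh.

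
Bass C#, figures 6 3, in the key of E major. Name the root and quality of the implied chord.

A major

The figures 6 3 indicate a triad in first inversion.
In first inversion the root lies a sixth above the bass: a sixth above C# in E major is A.
The chord tones are C#, E, A, giving A major.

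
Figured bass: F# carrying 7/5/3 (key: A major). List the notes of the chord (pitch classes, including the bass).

A third above F# in this key is A.
A fifth above F# in this key is C#.
A seventh above F# in this key is E.
Together with the bass F#, this spells F# minor seventh in root position.

F#, A, C#, E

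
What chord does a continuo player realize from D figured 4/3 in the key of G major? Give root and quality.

G major seventh

The figures 4/3 indicate a seventh chord in second inversion.
In second inversion the root lies a fourth above the bass: a fourth above D in G major is G.
The chord tones are D, F#, G, B, giving G major seventh.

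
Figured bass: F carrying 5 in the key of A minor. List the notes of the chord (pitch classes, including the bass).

The written figures 5 are shorthand for 5/3: the 3 is implied.
A third above F in this key is A.
A fifth above F in this key is C.
Together with the bass F, this spells F major in root position.

F, A, C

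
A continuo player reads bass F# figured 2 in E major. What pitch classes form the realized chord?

The written figures 2 are shorthand for 6/4/2: the 6/4 are implied.
A second above F# in this key is G#.
A fourth above F# in this key is B.
A sixth above F# in this key is D#.
Together with the bass F#, this spells G# minor seventh in third inversion.

F#, G#, B, D#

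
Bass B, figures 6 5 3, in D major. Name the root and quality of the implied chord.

G major seventh

The figures 6 5 3 indicate a seventh chord in first inversion.
In first inversion the root lies a sixth above the bass: a sixth above B in D major is G.
The chord tones are B, D, F#, G, giving G major seventh.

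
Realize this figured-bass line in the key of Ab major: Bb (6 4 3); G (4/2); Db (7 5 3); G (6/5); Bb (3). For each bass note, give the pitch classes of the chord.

Bb (6/4/3): Bb, Db, Eb, G.
G (6/4/2): G, Ab, C, Eb.
Db (7/5/3): Db, F, Ab, C.
G (6/5/3): G, Bb, Db, Eb.
Bb (5/3): Bb, Db, F.

Bb, Db, Eb, G | G, Ab, C, Eb | Db, F, Ab, C | G, Bb, Db, Eb | Bb, Db, F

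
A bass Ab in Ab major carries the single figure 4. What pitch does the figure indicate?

Db

Counting 3 letter steps above Ab lands on D; in Ab major, that letter is Db.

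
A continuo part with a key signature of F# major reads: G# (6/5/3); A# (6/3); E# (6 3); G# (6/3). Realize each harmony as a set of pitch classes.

G#, B, D#, E# | A#, C#, F# | E#, G#, C# | G#, B, E#

G# (6/5/3): G#, B, D#, E#.
A# (6/3): A#, C#, F#.
E# (6/3): E#, G#, C#.
G# (6/3): G#, B, E#.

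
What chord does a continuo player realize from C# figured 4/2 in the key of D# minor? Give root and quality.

The figures 4/2 indicate a seventh chord in third inversion.
In third inversion the root lies a second above the bass: a second above C# in D# minor is D#.
The chord tones are C#, D#, F#, A#, giving D# minor seventh.

D# minor seventh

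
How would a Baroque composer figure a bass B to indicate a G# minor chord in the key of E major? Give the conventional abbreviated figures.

B is the third of G# minor, so the chord is in first inversion.
A triad in first inversion is figured 6/3, conventionally abbreviated 6.

6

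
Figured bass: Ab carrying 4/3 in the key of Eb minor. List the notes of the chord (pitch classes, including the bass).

Ab, Cb, Db, F

The written figures 4/3 are shorthand for 6/4/3: the 6 is implied.
A third above Ab in this key is Cb.
A fourth above Ab in this key is Db.
A sixth above Ab in this key is F.
Together with the bass Ab, this spells Db dominant seventh in second inversion.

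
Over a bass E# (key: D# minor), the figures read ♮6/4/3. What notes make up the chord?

A third above E# in this key is G#.
A fourth above E# in this key is A#.
A sixth above E# in this key is C#, made natural (C) by the ♮ figure.

E#, G#, A#, C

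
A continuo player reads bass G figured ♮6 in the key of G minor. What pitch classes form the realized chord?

The written figures ♮6 are shorthand for 6/3: the 3 is implied.
A third above G in this key is Bb.
A sixth above G in this key is Eb, made natural (E) by the ♮ figure.
Together with the bass G, this spells E diminished in first inversion.

G, Bb, E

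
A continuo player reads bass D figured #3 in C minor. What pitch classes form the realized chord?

The written figures #3 are shorthand for 5/3: the 5 is implied.
A third above D in this key is F, raised to F# by the sharp.
A fifth above D in this key is Ab.

D, F#, Ab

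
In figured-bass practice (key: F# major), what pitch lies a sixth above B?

Counting 5 letter steps above B lands on G; in F# major, that letter is G#.

G#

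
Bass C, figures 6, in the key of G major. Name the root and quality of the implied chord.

The figures 6 indicate a triad in first inversion.
In first inversion the root lies a sixth above the bass: a sixth above C in G major is A.
The chord tones are C, E, A, giving A minor.

A minor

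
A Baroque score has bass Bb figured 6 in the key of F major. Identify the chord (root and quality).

G minor

The figures 6 indicate a triad in first inversion.
In first inversion the root lies a sixth above the bass: a sixth above Bb in F major is G.
The chord tones are Bb, D, G, giving G minor.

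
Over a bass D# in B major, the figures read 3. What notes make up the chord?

The written figures 3 are shorthand for 5/3: the 5 is implied.
A third above D# in this key is F#.
A fifth above D# in this key is A#.
Together with the bass D#, this spells D# minor in root position.

D#, F#, A#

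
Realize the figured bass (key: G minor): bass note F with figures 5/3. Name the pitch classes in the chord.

F, A, C

A third above F in this key is A.
A fifth above F in this key is C.
Together with the bass F, this spells F major in root position.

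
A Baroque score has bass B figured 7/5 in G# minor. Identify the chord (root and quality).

B major seventh

The figures 7/5 indicate a seventh chord in root position.
In root position the bass is the root, so the root is B.
The chord tones are B, D#, F#, A#, giving B major seventh.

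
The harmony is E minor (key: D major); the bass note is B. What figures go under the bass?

B is the fifth of E minor, so the chord is in second inversion.
A triad in second inversion is figured 6/4, conventionally abbreviated 6/4.

6/4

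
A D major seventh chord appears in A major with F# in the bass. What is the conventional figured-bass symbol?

F# is the third of D major seventh, so the chord is in first inversion.
A seventh chord in first inversion is figured 6/5/3, conventionally abbreviated 6/5.

6/5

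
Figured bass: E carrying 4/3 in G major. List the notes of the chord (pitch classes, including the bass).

E, G, A, C

The written figures 4/3 are shorthand for 6/4/3: the 6 is implied.
A third above E in this key is G.
A fourth above E in this key is A.
A sixth above E in this key is C.
Together with the bass E, this spells A minor seventh in second inversion.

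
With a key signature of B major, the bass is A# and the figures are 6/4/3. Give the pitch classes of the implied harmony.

A third above A# in this key is C#.
A fourth above A# in this key is D#.
A sixth above A# in this key is F#.
Together with the bass A#, this spells D# minor seventh in second inversion.

A#, C#, D#, F#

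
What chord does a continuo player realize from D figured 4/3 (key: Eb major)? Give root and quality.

The figures 4/3 indicate a seventh chord in second inversion.
In second inversion the root lies a fourth above the bass: a fourth above D in Eb major is G.
The chord tones are D, F, G, Bb, giving G minor seventh.

G minor seventh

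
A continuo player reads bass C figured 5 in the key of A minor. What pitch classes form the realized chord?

C, E, G

The written figures 5 are shorthand for 5/3: the 3 is implied.
A third above C in this key is E.
A fifth above C in this key is G.
Together with the bass C, this spells C major in root position.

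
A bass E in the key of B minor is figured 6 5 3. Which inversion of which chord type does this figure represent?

seventh chord, first inversion

Intervals of 6/5/3 above the bass form a seventh chord; the bass is the third, so this is first inversion.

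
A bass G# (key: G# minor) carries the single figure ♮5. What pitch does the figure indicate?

D

Counting 4 letter steps above G# lands on D; in G# minor, that letter is D#.
The ♮5 figure makes it natural, giving D.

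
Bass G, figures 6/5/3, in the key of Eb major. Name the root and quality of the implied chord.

The figures 6/5/3 indicate a seventh chord in first inversion.
In first inversion the root lies a sixth above the bass: a sixth above G in Eb major is Eb.
The chord tones are G, Bb, D, Eb, giving Eb major seventh.

Eb major seventh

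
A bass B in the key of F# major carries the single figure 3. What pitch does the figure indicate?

Counting 2 letter steps above B lands on D; in F# major, that letter is D#.

D#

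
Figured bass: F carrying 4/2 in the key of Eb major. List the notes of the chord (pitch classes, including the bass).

F, G, Bb, D

The written figures 4/2 are shorthand for 6/4/2: the 6 is implied.
A second above F in this key is G.
A fourth above F in this key is Bb.
A sixth above F in this key is D.
Together with the bass F, this spells G minor seventh in third inversion.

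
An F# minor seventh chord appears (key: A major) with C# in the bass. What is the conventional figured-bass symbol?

4/3

C# is the fifth of F# minor seventh, so the chord is in second inversion.
A seventh chord in second inversion is figured 6/4/3, conventionally abbreviated 4/3.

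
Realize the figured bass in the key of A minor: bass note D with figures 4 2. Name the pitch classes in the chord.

D, E, G, B

The written figures 4 2 are shorthand for 6/4/2: the 6 is implied.
A second above D in this key is E.
A fourth above D in this key is G.
A sixth above D in this key is B.
Together with the bass D, this spells E minor seventh in third inversion.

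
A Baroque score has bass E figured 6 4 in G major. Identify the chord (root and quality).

The figures 6 4 indicate a triad in second inversion.
In second inversion the root lies a fourth above the bass: a fourth above E in G major is A.
The chord tones are E, A, C, giving A minor.

A minor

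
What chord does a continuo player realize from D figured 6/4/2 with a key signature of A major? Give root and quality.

The figures 6/4/2 indicate a seventh chord in third inversion.
In third inversion the root lies a second above the bass: a second above D in A major is E.
The chord tones are D, E, G#, B, giving E dominant seventh.

E dominant seventh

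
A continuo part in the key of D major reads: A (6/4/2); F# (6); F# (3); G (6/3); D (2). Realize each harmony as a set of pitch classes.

A (6/4/2): A, B, D, F#.
F# (6/3): F#, A, D.
F# (5/3): F#, A, C#.
G (6/3): G, B, E.
D (6/4/2): D, E, G, B.

A, B, D, F# | F#, A, D | F#, A, C# | G, B, E | D, E, G, B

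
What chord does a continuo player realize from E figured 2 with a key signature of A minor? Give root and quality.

The figures 2 indicate a seventh chord in third inversion.
In third inversion the root lies a second above the bass: a second above E in A minor is F.
The chord tones are E, F, A, C, giving F major seventh.

F major seventh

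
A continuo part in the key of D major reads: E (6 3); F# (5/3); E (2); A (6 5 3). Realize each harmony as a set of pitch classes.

E (6/3): E, G, C#.
F# (5/3): F#, A, C#.
E (6/4/2): E, F#, A, C#.
A (6/5/3): A, C#, E, F#.

E, G, C# | F#, A, C# | E, F#, A, C# | A, C#, E, F#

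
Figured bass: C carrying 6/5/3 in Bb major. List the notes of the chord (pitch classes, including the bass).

C, Eb, G, A

A third above C in this key is Eb.
A fifth above C in this key is G.
A sixth above C in this key is A.
Together with the bass C, this spells A half-diminished seventh in first inversion.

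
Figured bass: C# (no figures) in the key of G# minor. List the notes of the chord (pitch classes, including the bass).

C#, E, G#

An unfigured bass implies 5/3.
A third above C# in this key is E.
A fifth above C# in this key is G#.
Together with the bass C#, this spells C# minor in root position.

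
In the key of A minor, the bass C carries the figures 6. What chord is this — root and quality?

A minor

The figures 6 indicate a triad in first inversion.
In first inversion the root lies a sixth above the bass: a sixth above C in A minor is A.
The chord tones are C, E, A, giving A minor.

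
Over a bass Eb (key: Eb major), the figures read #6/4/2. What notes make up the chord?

A second above Eb in this key is F.
A fourth above Eb in this key is Ab.
A sixth above Eb in this key is C, raised to C# by the sharp.

Eb, F, Ab, C#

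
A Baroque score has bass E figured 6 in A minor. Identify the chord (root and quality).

C major

The figures 6 indicate a triad in first inversion.
In first inversion the root lies a sixth above the bass: a sixth above E in A minor is C.
The chord tones are E, G, C, giving C major.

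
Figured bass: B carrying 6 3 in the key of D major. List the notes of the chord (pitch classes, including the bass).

B, D, G

A third above B in this key is D.
A sixth above B in this key is G.
Together with the bass B, this spells G major in first inversion.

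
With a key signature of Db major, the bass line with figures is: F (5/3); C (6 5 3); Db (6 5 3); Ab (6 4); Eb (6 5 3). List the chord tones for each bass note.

F, Ab, C | C, Eb, Gb, Ab | Db, F, Ab, Bb | Ab, Db, F | Eb, Gb, Bb, C

F (5/3): F, Ab, C.
C (6/5/3): C, Eb, Gb, Ab.
Db (6/5/3): Db, F, Ab, Bb.
Ab (6/4): Ab, Db, F.
Eb (6/5/3): Eb, Gb, Bb, C.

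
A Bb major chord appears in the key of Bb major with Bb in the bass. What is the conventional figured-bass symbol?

no figures

Bb is the root of Bb major, so the chord is in root position.
A triad in root position is figured 5/3, conventionally abbreviated (no figures — root-position triad).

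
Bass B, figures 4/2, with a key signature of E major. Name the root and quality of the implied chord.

C# minor seventh

The figures 4/2 indicate a seventh chord in third inversion.
In third inversion the root lies a second above the bass: a second above B in E major is C#.
The chord tones are B, C#, E, G#, giving C# minor seventh.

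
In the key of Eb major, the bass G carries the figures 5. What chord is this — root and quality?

The figures 5 indicate a triad in root position.
In root position the bass is the root, so the root is G.
The chord tones are G, Bb, D, giving G minor.

G minor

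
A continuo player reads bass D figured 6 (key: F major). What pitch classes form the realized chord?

D, F, Bb

The written figures 6 are shorthand for 6/3: the 3 is implied.
A third above D in this key is F.
A sixth above D in this key is Bb.
Together with the bass D, this spells Bb major in first inversion.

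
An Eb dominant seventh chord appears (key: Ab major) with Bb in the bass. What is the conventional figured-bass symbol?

4/3

Bb is the fifth of Eb dominant seventh, so the chord is in second inversion.
A seventh chord in second inversion is figured 6/4/3, conventionally abbreviated 4/3.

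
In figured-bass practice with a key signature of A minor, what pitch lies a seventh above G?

F

Counting 6 letter steps above G lands on F; in A minor, that letter is F.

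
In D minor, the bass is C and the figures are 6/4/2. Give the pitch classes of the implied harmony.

A second above C in this key is D.
A fourth above C in this key is F.
A sixth above C in this key is A.
Together with the bass C, this spells D minor seventh in third inversion.

C, D, F, A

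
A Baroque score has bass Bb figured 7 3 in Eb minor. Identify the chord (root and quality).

The figures 7 3 indicate a seventh chord in root position.
In root position the bass is the root, so the root is Bb.
The chord tones are Bb, Db, F, Ab, giving Bb minor seventh.

Bb minor seventh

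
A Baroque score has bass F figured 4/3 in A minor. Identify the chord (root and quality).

The figures 4/3 indicate a seventh chord in second inversion.
In second inversion the root lies a fourth above the bass: a fourth above F in A minor is B.
The chord tones are F, A, B, D, giving B half-diminished seventh.

B half-diminished seventh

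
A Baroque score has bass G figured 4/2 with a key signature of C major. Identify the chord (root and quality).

The figures 4/2 indicate a seventh chord in third inversion.
In third inversion the root lies a second above the bass: a second above G in C major is A.
The chord tones are G, A, C, E, giving A minor seventh.

A minor seventh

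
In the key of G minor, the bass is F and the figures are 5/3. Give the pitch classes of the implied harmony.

F, A, C

A third above F in this key is A.
A fifth above F in this key is C.
Together with the bass F, this spells F major in root position.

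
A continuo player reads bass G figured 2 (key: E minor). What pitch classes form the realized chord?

G, A, C, E

The written figures 2 are shorthand for 6/4/2: the 6/4 are implied.
A second above G in this key is A.
A fourth above G in this key is C.
A sixth above G in this key is E.
Together with the bass G, this spells A minor seventh in third inversion.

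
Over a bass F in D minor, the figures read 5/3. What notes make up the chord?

F, A, C

A third above F in this key is A.
A fifth above F in this key is C.
Together with the bass F, this spells F major in root position.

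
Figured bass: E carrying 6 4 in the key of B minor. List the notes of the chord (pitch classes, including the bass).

E, A, C#

A fourth above E in this key is A.
A sixth above E in this key is C#.
Together with the bass E, this spells A major in second inversion.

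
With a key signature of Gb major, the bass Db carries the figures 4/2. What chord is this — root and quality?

The figures 4/2 indicate a seventh chord in third inversion.
In third inversion the root lies a second above the bass: a second above Db in Gb major is Eb.
The chord tones are Db, Eb, Gb, Bb, giving Eb minor seventh.

Eb minor seventh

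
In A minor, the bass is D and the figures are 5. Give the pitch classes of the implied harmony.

D, F, A

The written figures 5 are shorthand for 5/3: the 3 is implied.
A third above D in this key is F.
A fifth above D in this key is A.
Together with the bass D, this spells D minor in root position.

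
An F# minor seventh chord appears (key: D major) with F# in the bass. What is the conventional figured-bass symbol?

7

F# is the root of F# minor seventh, so the chord is in root position.
A seventh chord in root position is figured 7/5/3, conventionally abbreviated 7.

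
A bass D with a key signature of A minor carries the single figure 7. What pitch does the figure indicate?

C

Counting 6 letter steps above D lands on C; in A minor, that letter is C.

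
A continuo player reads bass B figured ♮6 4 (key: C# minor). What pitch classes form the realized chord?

A fourth above B in this key is E.
A sixth above B in this key is G#, made natural (G) by the ♮ figure.
Together with the bass B, this spells E minor in second inversion.

B, E, G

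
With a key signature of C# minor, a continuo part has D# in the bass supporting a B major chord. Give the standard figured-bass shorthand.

6

D# is the third of B major, so the chord is in first inversion.
A triad in first inversion is figured 6/3, conventionally abbreviated 6.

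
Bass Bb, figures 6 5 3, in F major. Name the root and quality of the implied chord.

The figures 6 5 3 indicate a seventh chord in first inversion.
In first inversion the root lies a sixth above the bass: a sixth above Bb in F major is G.
The chord tones are Bb, D, F, G, giving G minor seventh.

G minor seventh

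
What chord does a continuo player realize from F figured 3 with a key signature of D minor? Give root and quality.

The figures 3 indicate a triad in root position.
In root position the bass is the root, so the root is F.
The chord tones are F, A, C, giving F major.

F major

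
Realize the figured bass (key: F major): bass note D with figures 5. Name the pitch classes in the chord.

D, F, A

The written figures 5 are shorthand for 5/3: the 3 is implied.
A third above D in this key is F.
A fifth above D in this key is A.
Together with the bass D, this spells D minor in root position.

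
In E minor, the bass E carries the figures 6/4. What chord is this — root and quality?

The figures 6/4 indicate a triad in second inversion.
In second inversion the root lies a fourth above the bass: a fourth above E in E minor is A.
The chord tones are E, A, C, giving A minor.

A minor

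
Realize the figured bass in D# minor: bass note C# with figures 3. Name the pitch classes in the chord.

The written figures 3 are shorthand for 5/3: the 5 is implied.
A third above C# in this key is E#.
A fifth above C# in this key is G#.
Together with the bass C#, this spells C# major in root position.

C#, E#, G#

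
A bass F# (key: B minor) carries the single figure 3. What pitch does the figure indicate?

Counting 2 letter steps above F# lands on A; in B minor, that letter is A.

A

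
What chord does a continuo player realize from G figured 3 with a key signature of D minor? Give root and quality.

G minor

The figures 3 indicate a triad in root position.
In root position the bass is the root, so the root is G.
The chord tones are G, Bb, D, giving G minor.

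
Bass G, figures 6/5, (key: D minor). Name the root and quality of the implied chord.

E half-diminished seventh

The figures 6/5 indicate a seventh chord in first inversion.
In first inversion the root lies a sixth above the bass: a sixth above G in D minor is E.
The chord tones are G, Bb, D, E, giving E half-diminished seventh.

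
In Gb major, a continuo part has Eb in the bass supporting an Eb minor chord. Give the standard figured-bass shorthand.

Eb is the root of Eb minor, so the chord is in root position.
A triad in root position is figured 5/3, conventionally abbreviated (no figures — root-position triad).

no figures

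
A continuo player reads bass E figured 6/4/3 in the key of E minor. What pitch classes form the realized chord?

E, G, A, C

A third above E in this key is G.
A fourth above E in this key is A.
A sixth above E in this key is C.
Together with the bass E, this spells A minor seventh in second inversion.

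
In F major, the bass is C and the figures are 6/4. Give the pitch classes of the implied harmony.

C, F, A

A fourth above C in this key is F.
A sixth above C in this key is A.
Together with the bass C, this spells F major in second inversion.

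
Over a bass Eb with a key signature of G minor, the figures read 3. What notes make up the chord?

The written figures 3 are shorthand for 5/3: the 5 is implied.
A third above Eb in this key is G.
A fifth above Eb in this key is Bb.
Together with the bass Eb, this spells Eb major in root position.

Eb, G, Bb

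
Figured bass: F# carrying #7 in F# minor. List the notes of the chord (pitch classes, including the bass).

F#, A, C#, E#

The written figures #7 are shorthand for 7/5/3: the 5/3 are implied.
A third above F# in this key is A.
A fifth above F# in this key is C#.
A seventh above F# in this key is E, raised to E# by the sharp.
Together with the bass F#, this spells F# minor-major seventh in root position.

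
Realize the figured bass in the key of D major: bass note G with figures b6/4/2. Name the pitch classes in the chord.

A second above G in this key is A.
A fourth above G in this key is C#.
A sixth above G in this key is E, lowered to Eb by the flat.

G, A, C#, Eb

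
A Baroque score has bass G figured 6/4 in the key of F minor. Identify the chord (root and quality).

The figures 6/4 indicate a triad in second inversion.
In second inversion the root lies a fourth above the bass: a fourth above G in F minor is C.
The chord tones are G, C, Eb, giving C minor.

C minor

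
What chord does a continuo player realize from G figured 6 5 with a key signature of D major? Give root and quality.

The figures 6 5 indicate a seventh chord in first inversion.
In first inversion the root lies a sixth above the bass: a sixth above G in D major is E.
The chord tones are G, B, D, E, giving E minor seventh.

E minor seventh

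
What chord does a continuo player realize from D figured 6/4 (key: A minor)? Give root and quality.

The figures 6/4 indicate a triad in second inversion.
In second inversion the root lies a fourth above the bass: a fourth above D in A minor is G.
The chord tones are D, G, B, giving G major.

G major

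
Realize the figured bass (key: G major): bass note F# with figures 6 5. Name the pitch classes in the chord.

F#, A, C, D

The written figures 6 5 are shorthand for 6/5/3: the 3 is implied.
A third above F# in this key is A.
A fifth above F# in this key is C.
A sixth above F# in this key is D.
Together with the bass F#, this spells D dominant seventh in first inversion.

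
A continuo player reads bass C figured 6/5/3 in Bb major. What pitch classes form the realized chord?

A third above C in this key is Eb.
A fifth above C in this key is G.
A sixth above C in this key is A.
Together with the bass C, this spells A half-diminished seventh in first inversion.

C, Eb, G, A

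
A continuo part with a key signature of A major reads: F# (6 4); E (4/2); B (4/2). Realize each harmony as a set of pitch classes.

F# (6/4): F#, B, D.
E (6/4/2): E, F#, A, C#.
B (6/4/2): B, C#, E, G#.

F#, B, D | E, F#, A, C# | B, C#, E, G#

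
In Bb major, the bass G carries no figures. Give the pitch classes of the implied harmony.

G, Bb, D

An unfigured bass implies 5/3.
A third above G in this key is Bb.
A fifth above G in this key is D.
Together with the bass G, this spells G minor in root position.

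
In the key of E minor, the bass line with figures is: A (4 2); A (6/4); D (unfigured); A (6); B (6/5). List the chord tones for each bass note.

A, B, D, F# | A, D, F# | D, F#, A | A, C, F# | B, D, F#, G

A (6/4/2): A, B, D, F#.
A (6/4): A, D, F#.
D (5/3): D, F#, A.
A (6/3): A, C, F#.
B (6/5/3): B, D, F#, G.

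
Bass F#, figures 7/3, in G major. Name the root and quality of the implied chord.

F# half-diminished seventh

The figures 7/3 indicate a seventh chord in root position.
In root position the bass is the root, so the root is F#.
The chord tones are F#, A, C, E, giving F# half-diminished seventh.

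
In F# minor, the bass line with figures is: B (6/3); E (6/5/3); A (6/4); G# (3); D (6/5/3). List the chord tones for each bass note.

B, D, G# | E, G#, B, C# | A, D, F# | G#, B, D | D, F#, A, B

B (6/3): B, D, G#.
E (6/5/3): E, G#, B, C#.
A (6/4): A, D, F#.
G# (5/3): G#, B, D.
D (6/5/3): D, F#, A, B.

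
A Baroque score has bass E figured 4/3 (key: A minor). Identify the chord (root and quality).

A minor seventh

The figures 4/3 indicate a seventh chord in second inversion.
In second inversion the root lies a fourth above the bass: a fourth above E in A minor is A.
The chord tones are E, G, A, C, giving A minor seventh.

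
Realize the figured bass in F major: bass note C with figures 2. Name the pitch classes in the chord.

The written figures 2 are shorthand for 6/4/2: the 6/4 are implied.
A second above C in this key is D.
A fourth above C in this key is F.
A sixth above C in this key is A.
Together with the bass C, this spells D minor seventh in third inversion.

C, D, F, A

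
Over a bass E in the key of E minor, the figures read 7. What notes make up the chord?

E, G, B, D

The written figures 7 are shorthand for 7/5/3: the 5/3 are implied.
A third above E in this key is G.
A fifth above E in this key is B.
A seventh above E in this key is D.
Together with the bass E, this spells E minor seventh in root position.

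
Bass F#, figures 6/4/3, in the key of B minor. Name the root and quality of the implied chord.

The figures 6/4/3 indicate a seventh chord in second inversion.
In second inversion the root lies a fourth above the bass: a fourth above F# in B minor is B.
The chord tones are F#, A, B, D, giving B minor seventh.

B minor seventh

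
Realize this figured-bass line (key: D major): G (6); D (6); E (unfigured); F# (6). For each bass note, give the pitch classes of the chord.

G, B, E | D, F#, B | E, G, B | F#, A, D

G (6/3): G, B, E.
D (6/3): D, F#, B.
E (5/3): E, G, B.
F# (6/3): F#, A, D.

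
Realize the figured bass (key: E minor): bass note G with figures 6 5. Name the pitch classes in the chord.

The written figures 6 5 are shorthand for 6/5/3: the 3 is implied.
A third above G in this key is B.
A fifth above G in this key is D.
A sixth above G in this key is E.
Together with the bass G, this spells E minor seventh in first inversion.

G, B, D, E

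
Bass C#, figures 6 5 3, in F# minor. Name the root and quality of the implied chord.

A major seventh

The figures 6 5 3 indicate a seventh chord in first inversion.
In first inversion the root lies a sixth above the bass: a sixth above C# in F# minor is A.
The chord tones are C#, E, G#, A, giving A major seventh.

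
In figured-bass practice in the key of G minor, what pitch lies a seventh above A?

G

Counting 6 letter steps above A lands on G; in G minor, that letter is G.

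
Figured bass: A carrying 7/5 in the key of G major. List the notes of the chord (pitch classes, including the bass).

A, C, E, G

The written figures 7/5 are shorthand for 7/5/3: the 3 is implied.
A third above A in this key is C.
A fifth above A in this key is E.
A seventh above A in this key is G.
Together with the bass A, this spells A minor seventh in root position.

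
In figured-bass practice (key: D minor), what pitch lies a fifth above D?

A

Counting 4 letter steps above D lands on A; in D minor, that letter is A.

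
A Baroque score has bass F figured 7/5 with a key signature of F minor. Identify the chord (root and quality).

F minor seventh

The figures 7/5 indicate a seventh chord in root position.
In root position the bass is the root, so the root is F.
The chord tones are F, Ab, C, Eb, giving F minor seventh.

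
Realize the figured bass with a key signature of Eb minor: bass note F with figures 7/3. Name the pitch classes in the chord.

The written figures 7/3 are shorthand for 7/5/3: the 5 is implied.
A third above F in this key is Ab.
A fifth above F in this key is Cb.
A seventh above F in this key is Eb.
Together with the bass F, this spells F half-diminished seventh in root position.

F, Ab, Cb, Eb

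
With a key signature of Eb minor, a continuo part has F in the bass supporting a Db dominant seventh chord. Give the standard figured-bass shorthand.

F is the third of Db dominant seventh, so the chord is in first inversion.
A seventh chord in first inversion is figured 6/5/3, conventionally abbreviated 6/5.

6/5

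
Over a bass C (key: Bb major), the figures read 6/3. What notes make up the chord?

C, Eb, A

A third above C in this key is Eb.
A sixth above C in this key is A.
Together with the bass C, this spells A diminished in first inversion.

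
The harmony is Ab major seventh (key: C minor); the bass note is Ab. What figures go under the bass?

Ab is the root of Ab major seventh, so the chord is in root position.
A seventh chord in root position is figured 7/5/3, conventionally abbreviated 7.

7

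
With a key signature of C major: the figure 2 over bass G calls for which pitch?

Counting 1 letter step above G lands on A; in C major, that letter is A.

A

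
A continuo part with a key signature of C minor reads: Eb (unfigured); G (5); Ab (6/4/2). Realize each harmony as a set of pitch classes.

Eb, G, Bb | G, Bb, D | Ab, Bb, D, F

Eb (5/3): Eb, G, Bb.
G (5/3): G, Bb, D.
Ab (6/4/2): Ab, Bb, D, F.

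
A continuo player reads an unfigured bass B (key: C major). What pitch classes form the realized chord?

An unfigured bass implies 5/3.
A third above B in this key is D.
A fifth above B in this key is F.
Together with the bass B, this spells B diminished in root position.

B, D, F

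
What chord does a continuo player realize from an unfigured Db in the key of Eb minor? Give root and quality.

An unfigured bass indicates a triad in root position.
In root position the bass is the root, so the root is Db.
The chord tones are Db, F, Ab, giving Db major.

Db major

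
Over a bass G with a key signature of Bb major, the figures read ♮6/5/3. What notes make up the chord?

G, Bb, D, E

A third above G in this key is Bb.
A fifth above G in this key is D.
A sixth above G in this key is Eb, made natural (E) by the ♮ figure.
Together with the bass G, this spells E half-diminished seventh in first inversion.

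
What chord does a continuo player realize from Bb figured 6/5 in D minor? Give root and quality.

The figures 6/5 indicate a seventh chord in first inversion.
In first inversion the root lies a sixth above the bass: a sixth above Bb in D minor is G.
The chord tones are Bb, D, F, G, giving G minor seventh.

G minor seventh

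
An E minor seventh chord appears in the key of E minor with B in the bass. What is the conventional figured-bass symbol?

4/3

B is the fifth of E minor seventh, so the chord is in second inversion.
A seventh chord in second inversion is figured 6/4/3, conventionally abbreviated 4/3.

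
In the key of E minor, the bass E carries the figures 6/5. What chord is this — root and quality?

C major seventh

The figures 6/5 indicate a seventh chord in first inversion.
In first inversion the root lies a sixth above the bass: a sixth above E in E minor is C.
The chord tones are E, G, B, C, giving C major seventh.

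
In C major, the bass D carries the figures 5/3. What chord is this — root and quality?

D minor

The figures 5/3 indicate a triad in root position.
In root position the bass is the root, so the root is D.
The chord tones are D, F, A, giving D minor.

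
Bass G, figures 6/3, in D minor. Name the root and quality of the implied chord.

The figures 6/3 indicate a triad in first inversion.
In first inversion the root lies a sixth above the bass: a sixth above G in D minor is E.
The chord tones are G, Bb, E, giving E diminished.

E diminished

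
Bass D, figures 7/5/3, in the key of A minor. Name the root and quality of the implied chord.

The figures 7/5/3 indicate a seventh chord in root position.
In root position the bass is the root, so the root is D.
The chord tones are D, F, A, C, giving D minor seventh.

D minor seventh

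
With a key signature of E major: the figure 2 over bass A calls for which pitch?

B

Counting 1 letter step above A lands on B; in E major, that letter is B.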